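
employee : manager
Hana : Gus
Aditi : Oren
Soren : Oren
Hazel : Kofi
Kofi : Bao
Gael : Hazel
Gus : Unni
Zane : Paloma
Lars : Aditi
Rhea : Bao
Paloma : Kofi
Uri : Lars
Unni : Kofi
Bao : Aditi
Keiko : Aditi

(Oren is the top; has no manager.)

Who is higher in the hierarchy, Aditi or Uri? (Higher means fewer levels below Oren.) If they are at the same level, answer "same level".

Aditi

Aditi is 1 level below Oren; Uri is 3. Aditi is higher.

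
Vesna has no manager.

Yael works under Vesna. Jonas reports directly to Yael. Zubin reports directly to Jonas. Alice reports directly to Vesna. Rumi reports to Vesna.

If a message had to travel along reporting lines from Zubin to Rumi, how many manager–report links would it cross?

4

Zubin is 3 levels below Vesna, and Rumi is 1 level below Vesna (their lowest common manager). The shortest path runs up from Zubin to Vesna and back down to Rumi: 3 + 1 = 4 links.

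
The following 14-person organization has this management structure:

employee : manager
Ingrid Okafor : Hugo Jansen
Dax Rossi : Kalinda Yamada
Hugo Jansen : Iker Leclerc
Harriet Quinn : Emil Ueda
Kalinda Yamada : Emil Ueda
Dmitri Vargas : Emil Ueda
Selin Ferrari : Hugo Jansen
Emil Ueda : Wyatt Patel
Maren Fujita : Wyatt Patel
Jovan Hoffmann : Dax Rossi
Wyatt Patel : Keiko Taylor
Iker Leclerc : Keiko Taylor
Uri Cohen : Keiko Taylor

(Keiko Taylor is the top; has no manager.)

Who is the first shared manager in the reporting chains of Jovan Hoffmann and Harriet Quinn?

Jovan Hoffmann's chain of managers is Dax Rossi, Kalinda Yamada, Emil Ueda, Wyatt Patel, Keiko Taylor. Harriet Quinn's chain of managers is Emil Ueda, Wyatt Patel, Keiko Taylor. The first manager that appears in both chains is Emil Ueda.

Emil Ueda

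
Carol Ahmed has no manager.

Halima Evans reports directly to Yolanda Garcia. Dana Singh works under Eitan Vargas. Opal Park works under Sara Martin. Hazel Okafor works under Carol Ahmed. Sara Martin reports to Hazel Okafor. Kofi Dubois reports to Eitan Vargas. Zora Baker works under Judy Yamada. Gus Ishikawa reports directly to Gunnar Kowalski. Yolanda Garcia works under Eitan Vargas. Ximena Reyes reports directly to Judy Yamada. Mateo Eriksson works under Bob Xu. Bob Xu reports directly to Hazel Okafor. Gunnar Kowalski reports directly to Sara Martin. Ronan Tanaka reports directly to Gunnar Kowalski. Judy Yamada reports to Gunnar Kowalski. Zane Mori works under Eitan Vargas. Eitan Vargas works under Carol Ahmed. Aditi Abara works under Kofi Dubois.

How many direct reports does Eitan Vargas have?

4

Eitan Vargas directly manages Kofi Dubois, Yolanda Garcia, Zane Mori, Dana Singh. That is 4 direct reports.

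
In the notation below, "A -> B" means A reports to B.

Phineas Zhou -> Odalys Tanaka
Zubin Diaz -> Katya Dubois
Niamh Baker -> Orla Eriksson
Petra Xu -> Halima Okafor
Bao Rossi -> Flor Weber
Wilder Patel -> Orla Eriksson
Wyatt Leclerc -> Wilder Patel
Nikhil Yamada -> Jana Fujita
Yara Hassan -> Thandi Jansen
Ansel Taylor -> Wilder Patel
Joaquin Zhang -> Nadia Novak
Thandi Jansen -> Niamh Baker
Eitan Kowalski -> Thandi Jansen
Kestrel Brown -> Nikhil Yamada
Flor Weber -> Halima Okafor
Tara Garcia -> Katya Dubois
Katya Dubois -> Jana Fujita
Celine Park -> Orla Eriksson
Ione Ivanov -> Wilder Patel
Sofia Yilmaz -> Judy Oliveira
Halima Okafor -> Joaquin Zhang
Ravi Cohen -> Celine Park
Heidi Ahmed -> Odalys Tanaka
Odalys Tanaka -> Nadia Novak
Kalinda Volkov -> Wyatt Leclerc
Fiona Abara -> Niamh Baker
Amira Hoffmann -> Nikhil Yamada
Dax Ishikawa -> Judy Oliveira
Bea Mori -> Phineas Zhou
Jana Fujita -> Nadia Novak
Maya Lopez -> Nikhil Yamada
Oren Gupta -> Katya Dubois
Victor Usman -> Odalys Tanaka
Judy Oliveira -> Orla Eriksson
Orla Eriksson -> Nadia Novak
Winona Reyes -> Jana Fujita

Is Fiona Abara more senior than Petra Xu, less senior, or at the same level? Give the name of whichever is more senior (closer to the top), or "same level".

Both Fiona Abara and Petra Xu are 3 levels below Nadia Novak.

same level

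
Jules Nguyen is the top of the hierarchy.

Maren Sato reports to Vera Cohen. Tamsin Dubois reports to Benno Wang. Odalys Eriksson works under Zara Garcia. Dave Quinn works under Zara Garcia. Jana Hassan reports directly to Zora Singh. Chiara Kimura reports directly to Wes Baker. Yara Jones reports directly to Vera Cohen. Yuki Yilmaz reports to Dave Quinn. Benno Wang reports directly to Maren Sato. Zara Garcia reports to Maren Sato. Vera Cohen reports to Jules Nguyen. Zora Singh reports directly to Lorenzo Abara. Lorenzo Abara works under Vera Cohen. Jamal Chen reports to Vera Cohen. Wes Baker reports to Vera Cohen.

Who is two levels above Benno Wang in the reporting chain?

Vera Cohen

Benno Wang reports to Maren Sato, and Maren Sato reports to Vera Cohen. So Benno Wang's skip-level manager is Vera Cohen.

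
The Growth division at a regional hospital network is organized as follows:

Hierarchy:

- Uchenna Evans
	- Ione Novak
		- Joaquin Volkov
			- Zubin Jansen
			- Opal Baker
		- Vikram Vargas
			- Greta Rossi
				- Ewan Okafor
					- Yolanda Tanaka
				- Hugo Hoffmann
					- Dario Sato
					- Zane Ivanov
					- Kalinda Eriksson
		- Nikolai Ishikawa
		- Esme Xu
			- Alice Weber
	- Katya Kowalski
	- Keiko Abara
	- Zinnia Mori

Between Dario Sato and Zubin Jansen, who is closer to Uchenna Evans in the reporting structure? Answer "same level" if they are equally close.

Dario Sato is 5 levels below Uchenna Evans; Zubin Jansen is 3. Zubin Jansen is higher.

Zubin Jansen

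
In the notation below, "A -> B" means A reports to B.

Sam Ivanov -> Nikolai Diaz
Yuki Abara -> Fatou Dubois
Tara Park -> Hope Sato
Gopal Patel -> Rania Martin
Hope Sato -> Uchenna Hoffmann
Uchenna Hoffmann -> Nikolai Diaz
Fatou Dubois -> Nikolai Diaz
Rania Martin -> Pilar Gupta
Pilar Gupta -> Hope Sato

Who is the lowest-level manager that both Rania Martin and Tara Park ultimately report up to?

Rania Martin's chain of managers is Pilar Gupta, Hope Sato, Uchenna Hoffmann, Nikolai Diaz. Tara Park's chain of managers is Hope Sato, Uchenna Hoffmann, Nikolai Diaz. The first manager that appears in both chains is Hope Sato.

Hope Sato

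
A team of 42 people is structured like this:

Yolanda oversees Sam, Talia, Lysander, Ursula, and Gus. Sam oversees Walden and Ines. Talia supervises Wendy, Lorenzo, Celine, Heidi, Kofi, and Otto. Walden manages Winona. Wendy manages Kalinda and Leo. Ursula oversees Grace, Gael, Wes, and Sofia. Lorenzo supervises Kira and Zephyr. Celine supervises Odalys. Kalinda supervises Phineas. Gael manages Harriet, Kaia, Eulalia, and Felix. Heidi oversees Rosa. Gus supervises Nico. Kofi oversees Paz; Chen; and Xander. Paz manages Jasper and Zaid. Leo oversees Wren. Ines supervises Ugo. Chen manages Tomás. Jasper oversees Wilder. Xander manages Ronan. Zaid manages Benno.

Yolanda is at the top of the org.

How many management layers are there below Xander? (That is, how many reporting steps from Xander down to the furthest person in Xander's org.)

1

The longest chain under Xander runs Xander → Ronan, which is 1 level below Xander.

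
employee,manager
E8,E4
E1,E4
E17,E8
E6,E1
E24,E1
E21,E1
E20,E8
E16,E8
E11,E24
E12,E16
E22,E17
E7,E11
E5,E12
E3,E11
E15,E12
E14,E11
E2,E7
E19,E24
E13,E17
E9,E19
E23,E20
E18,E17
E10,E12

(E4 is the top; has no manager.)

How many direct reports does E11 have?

3

E11 directly manages E7, E3, E14. That is 3 direct reports.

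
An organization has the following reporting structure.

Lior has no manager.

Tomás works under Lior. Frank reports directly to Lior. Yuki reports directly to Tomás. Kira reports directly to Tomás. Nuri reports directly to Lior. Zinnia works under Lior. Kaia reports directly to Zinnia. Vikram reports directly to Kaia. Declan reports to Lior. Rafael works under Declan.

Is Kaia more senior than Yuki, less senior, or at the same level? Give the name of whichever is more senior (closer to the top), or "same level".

same level

Both Kaia and Yuki are 2 levels below Lior.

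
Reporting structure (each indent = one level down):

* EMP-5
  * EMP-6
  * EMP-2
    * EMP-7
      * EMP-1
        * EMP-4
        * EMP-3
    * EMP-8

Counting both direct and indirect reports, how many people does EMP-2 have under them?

EMP-2 directly manages EMP-7, EMP-8. Under EMP-7: EMP-1, EMP-3, EMP-4 (3). EMP-8 has no reports. So EMP-2's organization is 2 direct reports plus everyone under them: 4 + 1 = 5.

5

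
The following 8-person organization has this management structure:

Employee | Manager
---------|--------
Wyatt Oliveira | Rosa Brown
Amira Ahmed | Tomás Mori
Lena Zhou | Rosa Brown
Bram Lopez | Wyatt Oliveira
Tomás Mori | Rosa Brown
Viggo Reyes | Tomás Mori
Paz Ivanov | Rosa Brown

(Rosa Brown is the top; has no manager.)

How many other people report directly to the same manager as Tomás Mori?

Tomás Mori reports to Rosa Brown. Rosa Brown's other direct reports are Lena Zhou, Wyatt Oliveira, Paz Ivanov — 3 peers.

3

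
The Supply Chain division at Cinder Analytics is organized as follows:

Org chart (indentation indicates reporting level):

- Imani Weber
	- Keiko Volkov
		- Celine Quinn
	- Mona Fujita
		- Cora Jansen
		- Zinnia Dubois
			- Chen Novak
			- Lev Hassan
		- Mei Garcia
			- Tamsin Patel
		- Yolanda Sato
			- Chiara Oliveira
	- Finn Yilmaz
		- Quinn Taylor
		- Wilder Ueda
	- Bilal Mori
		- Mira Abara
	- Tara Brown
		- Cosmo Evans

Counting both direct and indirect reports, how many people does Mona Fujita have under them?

8

Mona Fujita directly manages Cora Jansen, Zinnia Dubois, Mei Garcia, Yolanda Sato. Cora Jansen has no reports. Under Zinnia Dubois: Lev Hassan, Chen Novak (2). Under Mei Garcia: Tamsin Patel (1). Under Yolanda Sato: Chiara Oliveira (1). So Mona Fujita's organization is 4 direct reports plus everyone under them: 1 + 3 + 2 + 2 = 8.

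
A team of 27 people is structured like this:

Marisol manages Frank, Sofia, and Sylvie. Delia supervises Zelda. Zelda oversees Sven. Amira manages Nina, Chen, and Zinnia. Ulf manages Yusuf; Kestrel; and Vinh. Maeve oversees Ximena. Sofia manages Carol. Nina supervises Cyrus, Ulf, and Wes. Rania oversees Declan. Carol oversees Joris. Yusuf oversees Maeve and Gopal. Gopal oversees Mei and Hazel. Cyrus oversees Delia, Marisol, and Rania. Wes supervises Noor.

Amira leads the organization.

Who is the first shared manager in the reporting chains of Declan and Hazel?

Declan's chain of managers is Rania, Cyrus, Nina, Amira. Hazel's chain of managers is Gopal, Yusuf, Ulf, Nina, Amira. The first manager that appears in both chains is Nina.

Nina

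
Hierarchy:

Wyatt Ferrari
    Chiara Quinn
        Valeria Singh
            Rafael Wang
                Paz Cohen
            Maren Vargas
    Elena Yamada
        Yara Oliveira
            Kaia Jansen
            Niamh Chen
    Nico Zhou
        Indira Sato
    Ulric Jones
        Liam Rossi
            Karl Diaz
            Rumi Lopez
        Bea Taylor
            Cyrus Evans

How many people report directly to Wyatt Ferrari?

Wyatt Ferrari directly manages Chiara Quinn, Elena Yamada, Nico Zhou, Ulric Jones. That is 4 direct reports.

4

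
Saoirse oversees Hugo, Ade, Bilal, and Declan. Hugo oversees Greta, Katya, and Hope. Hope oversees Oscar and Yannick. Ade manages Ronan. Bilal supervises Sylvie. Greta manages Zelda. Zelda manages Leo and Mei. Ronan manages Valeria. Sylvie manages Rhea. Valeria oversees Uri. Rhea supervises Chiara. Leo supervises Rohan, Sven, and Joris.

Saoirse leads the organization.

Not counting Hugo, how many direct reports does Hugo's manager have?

3

Hugo reports to Saoirse. Saoirse's other direct reports are Ade, Bilal, Declan — 3 peers.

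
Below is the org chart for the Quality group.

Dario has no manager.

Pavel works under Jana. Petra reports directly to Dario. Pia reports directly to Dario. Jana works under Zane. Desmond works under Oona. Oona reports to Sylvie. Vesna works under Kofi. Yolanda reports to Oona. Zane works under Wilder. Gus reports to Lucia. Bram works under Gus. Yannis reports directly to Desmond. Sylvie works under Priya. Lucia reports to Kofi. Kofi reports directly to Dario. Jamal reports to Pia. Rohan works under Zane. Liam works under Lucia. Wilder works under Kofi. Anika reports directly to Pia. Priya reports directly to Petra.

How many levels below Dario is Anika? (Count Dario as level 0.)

Chain from Anika up to Dario: Anika → Pia → Dario. That is 2 steps up, so Anika is 2 levels below Dario.

2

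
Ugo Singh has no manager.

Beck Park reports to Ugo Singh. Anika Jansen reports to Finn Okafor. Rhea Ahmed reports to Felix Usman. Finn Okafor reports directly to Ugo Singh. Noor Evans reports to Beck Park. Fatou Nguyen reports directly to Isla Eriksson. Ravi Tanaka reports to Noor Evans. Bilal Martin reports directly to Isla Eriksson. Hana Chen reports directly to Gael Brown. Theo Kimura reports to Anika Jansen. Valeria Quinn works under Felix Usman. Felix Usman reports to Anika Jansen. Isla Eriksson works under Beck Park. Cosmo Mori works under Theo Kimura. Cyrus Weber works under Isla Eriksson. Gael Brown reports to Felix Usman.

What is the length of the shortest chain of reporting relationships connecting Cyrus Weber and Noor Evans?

3

Cyrus Weber is 2 levels below Beck Park, and Noor Evans is 1 level below Beck Park (their lowest common manager). The shortest path runs up from Cyrus Weber to Beck Park and back down to Noor Evans: 2 + 1 = 3 links.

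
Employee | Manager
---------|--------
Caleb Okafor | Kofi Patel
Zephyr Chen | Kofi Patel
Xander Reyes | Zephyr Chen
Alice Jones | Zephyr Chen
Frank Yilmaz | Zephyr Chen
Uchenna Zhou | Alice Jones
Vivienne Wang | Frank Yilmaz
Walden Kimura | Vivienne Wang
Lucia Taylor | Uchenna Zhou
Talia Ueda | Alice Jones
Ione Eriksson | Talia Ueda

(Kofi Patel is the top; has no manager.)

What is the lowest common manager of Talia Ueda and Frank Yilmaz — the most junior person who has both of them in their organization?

Zephyr Chen

Talia Ueda's chain of managers is Alice Jones, Zephyr Chen, Kofi Patel. Frank Yilmaz's chain of managers is Zephyr Chen, Kofi Patel. The first manager that appears in both chains is Zephyr Chen.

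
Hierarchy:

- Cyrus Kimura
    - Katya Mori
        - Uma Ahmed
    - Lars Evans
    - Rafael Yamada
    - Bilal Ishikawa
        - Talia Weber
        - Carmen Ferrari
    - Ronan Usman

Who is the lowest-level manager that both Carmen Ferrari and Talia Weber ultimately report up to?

Carmen Ferrari's chain of managers is Bilal Ishikawa, Cyrus Kimura. Talia Weber's chain of managers is Bilal Ishikawa, Cyrus Kimura. The first manager that appears in both chains is Bilal Ishikawa.

Bilal Ishikawa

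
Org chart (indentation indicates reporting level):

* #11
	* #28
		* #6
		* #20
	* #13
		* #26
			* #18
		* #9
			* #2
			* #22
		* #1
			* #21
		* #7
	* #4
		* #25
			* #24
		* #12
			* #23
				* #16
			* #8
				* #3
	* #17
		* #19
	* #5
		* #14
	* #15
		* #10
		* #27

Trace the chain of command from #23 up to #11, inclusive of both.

#23 reports to #12. #12 reports to #4. #4 reports to #11. #11 is at the top.

#23 -> #12 -> #4 -> #11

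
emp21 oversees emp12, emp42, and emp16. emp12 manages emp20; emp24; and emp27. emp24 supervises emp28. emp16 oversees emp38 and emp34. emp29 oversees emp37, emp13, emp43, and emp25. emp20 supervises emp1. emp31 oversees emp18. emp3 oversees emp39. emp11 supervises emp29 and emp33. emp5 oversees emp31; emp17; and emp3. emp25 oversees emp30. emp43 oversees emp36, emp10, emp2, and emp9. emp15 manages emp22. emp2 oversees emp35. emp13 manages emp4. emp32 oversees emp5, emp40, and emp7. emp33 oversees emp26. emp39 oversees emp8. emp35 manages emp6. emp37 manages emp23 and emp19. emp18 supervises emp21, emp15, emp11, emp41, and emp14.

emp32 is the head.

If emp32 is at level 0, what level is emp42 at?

5

Chain from emp42 up to emp32: emp42 → emp21 → emp18 → emp31 → emp5 → emp32. That is 5 steps up, so emp42 is 5 levels below emp32.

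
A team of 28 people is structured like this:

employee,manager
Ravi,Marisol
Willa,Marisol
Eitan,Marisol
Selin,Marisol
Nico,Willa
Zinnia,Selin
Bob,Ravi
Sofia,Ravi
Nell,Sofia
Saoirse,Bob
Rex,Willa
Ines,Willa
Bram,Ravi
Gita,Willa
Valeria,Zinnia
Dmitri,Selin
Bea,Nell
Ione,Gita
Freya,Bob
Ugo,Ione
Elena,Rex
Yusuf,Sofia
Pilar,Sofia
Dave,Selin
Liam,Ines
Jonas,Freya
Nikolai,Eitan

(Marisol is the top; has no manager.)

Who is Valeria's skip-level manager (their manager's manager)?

Valeria reports to Zinnia, and Zinnia reports to Selin. So Valeria's skip-level manager is Selin.

Selin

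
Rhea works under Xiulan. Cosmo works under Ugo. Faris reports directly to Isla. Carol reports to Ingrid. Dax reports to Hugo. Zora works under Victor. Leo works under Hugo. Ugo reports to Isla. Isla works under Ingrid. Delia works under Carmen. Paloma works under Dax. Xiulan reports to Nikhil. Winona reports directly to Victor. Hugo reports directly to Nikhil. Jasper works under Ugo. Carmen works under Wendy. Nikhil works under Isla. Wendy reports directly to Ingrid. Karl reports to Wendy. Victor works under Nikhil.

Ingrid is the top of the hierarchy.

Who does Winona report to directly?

Victor

Winona reports directly to Victor.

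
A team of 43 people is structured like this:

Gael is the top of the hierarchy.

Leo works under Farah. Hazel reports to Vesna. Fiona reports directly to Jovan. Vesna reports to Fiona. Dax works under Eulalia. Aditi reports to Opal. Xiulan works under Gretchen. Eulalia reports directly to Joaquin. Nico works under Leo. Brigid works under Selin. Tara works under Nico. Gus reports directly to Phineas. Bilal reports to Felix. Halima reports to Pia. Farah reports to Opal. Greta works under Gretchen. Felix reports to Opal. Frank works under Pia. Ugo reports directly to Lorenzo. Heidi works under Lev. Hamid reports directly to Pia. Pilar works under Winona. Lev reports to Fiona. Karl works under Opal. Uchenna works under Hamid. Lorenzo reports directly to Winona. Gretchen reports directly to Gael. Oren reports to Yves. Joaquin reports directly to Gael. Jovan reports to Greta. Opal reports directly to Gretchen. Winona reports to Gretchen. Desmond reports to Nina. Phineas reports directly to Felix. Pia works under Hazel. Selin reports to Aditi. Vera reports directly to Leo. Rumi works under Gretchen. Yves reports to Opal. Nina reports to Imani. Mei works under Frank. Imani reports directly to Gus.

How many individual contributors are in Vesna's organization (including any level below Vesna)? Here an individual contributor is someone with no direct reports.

3

The people in Vesna's organization with no one reporting to them are Halima, Uchenna, Mei. That is 3.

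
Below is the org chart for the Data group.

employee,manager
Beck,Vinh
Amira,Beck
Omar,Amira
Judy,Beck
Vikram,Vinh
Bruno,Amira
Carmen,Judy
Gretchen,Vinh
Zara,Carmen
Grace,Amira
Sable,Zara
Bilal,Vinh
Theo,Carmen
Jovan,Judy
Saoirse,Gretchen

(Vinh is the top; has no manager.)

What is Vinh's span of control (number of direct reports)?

Vinh directly manages Beck, Vikram, Gretchen, Bilal. That is 4 direct reports.

4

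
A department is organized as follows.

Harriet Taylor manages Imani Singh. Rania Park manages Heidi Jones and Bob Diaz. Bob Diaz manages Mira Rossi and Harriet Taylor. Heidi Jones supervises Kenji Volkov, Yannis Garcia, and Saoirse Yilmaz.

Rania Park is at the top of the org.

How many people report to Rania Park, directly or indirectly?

8

Rania Park directly manages Heidi Jones, Bob Diaz. Under Heidi Jones: Kenji Volkov, Saoirse Yilmaz, Yannis Garcia (3). Under Bob Diaz: Harriet Taylor, Imani Singh, Mira Rossi (3). So Rania Park's organization is 2 direct reports plus everyone under them: 4 + 4 = 8.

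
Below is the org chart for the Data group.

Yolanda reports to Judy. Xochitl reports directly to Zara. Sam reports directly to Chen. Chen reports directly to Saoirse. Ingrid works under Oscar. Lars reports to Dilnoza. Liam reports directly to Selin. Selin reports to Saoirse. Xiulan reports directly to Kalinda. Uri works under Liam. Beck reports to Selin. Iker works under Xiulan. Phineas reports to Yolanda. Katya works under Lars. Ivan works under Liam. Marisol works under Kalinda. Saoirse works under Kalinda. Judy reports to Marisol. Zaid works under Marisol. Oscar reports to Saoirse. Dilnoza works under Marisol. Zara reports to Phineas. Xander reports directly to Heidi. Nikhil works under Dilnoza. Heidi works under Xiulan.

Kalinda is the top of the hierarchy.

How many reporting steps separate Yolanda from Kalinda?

Chain from Yolanda up to Kalinda: Yolanda → Judy → Marisol → Kalinda. That is 3 steps up, so Yolanda is 3 levels below Kalinda.

3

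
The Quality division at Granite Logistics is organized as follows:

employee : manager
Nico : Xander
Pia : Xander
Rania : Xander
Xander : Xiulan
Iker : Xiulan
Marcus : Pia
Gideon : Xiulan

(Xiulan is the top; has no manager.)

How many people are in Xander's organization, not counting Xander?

Xander directly manages Nico, Rania, Pia. Nico has no reports. Rania has no reports. Under Pia: Marcus (1). So Xander's organization is 3 direct reports plus everyone under them: 1 + 1 + 2 = 4.

4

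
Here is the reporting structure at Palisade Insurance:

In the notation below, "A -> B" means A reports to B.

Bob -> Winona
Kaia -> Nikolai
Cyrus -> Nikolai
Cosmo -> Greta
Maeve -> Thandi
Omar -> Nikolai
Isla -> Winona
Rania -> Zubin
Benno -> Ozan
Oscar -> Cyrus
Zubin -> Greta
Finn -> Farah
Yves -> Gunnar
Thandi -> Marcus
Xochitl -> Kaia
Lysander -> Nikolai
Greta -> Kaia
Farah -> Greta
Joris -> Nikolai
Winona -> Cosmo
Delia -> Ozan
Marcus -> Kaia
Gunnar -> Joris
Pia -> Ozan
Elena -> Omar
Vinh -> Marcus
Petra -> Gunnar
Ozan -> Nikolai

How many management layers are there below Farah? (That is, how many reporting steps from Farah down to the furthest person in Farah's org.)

1

The longest chain under Farah runs Farah → Finn, which is 1 level below Farah.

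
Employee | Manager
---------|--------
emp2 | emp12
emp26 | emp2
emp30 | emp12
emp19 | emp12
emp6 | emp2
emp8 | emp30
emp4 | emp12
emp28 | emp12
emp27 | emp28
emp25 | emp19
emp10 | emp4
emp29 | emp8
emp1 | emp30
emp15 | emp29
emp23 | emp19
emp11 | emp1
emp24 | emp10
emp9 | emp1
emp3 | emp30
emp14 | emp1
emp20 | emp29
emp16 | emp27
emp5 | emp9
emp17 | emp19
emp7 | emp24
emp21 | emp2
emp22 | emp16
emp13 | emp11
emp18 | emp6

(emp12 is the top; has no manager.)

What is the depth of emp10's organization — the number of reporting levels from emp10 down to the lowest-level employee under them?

2

The longest chain under emp10 runs emp10 → emp24 → emp7, which is 2 levels below emp10.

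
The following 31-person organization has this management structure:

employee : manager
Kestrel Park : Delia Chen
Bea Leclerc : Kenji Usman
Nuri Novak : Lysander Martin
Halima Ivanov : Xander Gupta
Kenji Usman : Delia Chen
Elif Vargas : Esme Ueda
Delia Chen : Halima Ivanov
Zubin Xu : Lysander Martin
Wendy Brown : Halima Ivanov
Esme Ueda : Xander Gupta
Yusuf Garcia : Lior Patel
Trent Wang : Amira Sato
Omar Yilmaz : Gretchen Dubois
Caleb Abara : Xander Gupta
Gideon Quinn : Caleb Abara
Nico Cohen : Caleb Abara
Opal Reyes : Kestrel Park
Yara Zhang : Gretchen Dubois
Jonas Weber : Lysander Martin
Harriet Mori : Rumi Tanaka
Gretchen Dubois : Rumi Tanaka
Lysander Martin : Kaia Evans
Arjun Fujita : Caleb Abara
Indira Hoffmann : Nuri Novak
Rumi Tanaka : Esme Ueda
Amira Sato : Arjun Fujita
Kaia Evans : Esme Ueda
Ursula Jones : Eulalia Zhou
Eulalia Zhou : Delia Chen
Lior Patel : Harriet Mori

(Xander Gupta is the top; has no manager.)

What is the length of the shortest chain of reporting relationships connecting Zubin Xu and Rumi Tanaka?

Zubin Xu is 3 levels below Esme Ueda, and Rumi Tanaka is 1 level below Esme Ueda (their lowest common manager). The shortest path runs up from Zubin Xu to Esme Ueda and back down to Rumi Tanaka: 3 + 1 = 4 links.

4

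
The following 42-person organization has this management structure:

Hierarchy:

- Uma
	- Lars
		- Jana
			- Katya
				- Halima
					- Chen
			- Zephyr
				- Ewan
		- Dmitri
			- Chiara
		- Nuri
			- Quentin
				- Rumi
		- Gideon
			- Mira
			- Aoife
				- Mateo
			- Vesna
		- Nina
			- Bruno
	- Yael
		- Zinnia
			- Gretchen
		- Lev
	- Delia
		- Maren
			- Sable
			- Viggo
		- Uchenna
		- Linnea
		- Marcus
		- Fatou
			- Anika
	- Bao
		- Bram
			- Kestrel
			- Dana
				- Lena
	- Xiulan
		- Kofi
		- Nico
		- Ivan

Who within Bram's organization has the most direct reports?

Bram

Direct-report counts within Bram's organization: Bram has 2; Dana has 1. The largest is 2, held by Bram.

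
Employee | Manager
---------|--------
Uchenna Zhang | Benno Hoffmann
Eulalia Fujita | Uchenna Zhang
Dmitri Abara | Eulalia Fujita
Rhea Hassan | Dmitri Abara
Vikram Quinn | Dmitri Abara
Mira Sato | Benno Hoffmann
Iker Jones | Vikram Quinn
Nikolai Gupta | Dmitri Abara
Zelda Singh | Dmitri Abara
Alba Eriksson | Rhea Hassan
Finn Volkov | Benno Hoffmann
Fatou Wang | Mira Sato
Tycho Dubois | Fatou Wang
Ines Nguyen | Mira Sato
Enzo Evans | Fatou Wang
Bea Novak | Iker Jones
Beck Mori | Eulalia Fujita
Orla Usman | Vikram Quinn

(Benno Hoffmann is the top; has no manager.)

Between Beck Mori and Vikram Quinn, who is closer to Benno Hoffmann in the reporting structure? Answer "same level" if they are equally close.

Beck Mori

Beck Mori is 3 levels below Benno Hoffmann; Vikram Quinn is 4. Beck Mori is higher.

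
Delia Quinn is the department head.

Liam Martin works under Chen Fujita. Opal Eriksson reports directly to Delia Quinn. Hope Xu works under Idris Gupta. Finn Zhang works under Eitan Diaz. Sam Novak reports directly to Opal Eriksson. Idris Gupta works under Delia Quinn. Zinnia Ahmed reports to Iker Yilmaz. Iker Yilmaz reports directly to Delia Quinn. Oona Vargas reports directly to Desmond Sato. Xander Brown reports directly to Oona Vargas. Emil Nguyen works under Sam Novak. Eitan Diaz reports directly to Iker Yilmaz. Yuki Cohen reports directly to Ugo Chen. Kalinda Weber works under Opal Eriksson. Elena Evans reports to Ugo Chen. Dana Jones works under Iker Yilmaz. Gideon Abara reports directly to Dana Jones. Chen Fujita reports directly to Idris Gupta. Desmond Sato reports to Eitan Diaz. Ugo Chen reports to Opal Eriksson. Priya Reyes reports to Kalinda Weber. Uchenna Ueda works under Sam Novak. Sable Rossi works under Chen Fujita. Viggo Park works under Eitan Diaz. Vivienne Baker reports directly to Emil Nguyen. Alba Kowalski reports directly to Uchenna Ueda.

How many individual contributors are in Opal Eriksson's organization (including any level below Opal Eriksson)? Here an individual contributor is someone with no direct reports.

5

The people in Opal Eriksson's organization with no one reporting to them are Priya Reyes, Elena Evans, Yuki Cohen, Vivienne Baker, Alba Kowalski. That is 5.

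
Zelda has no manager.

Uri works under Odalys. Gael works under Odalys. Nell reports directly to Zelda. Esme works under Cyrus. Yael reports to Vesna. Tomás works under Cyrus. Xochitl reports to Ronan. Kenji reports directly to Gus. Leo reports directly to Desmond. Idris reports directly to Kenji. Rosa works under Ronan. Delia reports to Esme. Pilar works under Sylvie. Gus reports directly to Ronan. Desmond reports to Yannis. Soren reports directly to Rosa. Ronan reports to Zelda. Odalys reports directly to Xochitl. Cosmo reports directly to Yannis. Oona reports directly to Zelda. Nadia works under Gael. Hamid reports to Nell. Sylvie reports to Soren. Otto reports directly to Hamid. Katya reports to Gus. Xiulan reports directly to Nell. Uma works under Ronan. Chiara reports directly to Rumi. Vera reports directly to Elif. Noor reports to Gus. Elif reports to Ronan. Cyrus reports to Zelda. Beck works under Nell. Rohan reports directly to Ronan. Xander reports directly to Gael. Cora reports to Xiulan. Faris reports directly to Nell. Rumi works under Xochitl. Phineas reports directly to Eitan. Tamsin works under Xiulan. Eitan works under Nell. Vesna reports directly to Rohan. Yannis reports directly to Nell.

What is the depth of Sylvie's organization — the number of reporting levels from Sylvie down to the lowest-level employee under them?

The longest chain under Sylvie runs Sylvie → Pilar, which is 1 level below Sylvie.

1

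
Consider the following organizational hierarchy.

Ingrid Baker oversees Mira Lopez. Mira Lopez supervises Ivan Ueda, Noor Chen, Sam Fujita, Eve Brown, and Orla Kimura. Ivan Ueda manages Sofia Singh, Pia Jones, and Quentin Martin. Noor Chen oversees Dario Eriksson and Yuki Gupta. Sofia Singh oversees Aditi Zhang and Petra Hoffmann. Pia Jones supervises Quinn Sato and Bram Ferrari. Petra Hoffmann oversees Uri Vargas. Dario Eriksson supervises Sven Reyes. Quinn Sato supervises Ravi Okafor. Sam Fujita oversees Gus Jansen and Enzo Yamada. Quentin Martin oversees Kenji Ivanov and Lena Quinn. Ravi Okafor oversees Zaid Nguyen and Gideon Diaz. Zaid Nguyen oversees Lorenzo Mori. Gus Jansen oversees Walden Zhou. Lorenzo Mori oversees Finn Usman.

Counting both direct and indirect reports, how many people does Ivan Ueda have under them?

15

Ivan Ueda directly manages Sofia Singh, Pia Jones, Quentin Martin. Under Sofia Singh: Aditi Zhang, Petra Hoffmann, Uri Vargas (3). Under Pia Jones: Bram Ferrari, Quinn Sato, Ravi Okafor, Gideon Diaz, Zaid Nguyen, Lorenzo Mori, Finn Usman (7). Under Quentin Martin: Kenji Ivanov, Lena Quinn (2). So Ivan Ueda's organization is 3 direct reports plus everyone under them: 4 + 8 + 3 = 15.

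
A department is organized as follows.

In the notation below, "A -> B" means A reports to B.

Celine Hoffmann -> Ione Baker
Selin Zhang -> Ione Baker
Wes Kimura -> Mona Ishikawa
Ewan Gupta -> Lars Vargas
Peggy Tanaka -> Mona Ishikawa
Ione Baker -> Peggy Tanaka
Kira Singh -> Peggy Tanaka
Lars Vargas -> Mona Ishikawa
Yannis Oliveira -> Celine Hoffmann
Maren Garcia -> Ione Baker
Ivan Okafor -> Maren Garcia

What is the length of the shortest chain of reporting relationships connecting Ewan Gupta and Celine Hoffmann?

Ewan Gupta is 2 levels below Mona Ishikawa, and Celine Hoffmann is 3 levels below Mona Ishikawa (their lowest common manager). The shortest path runs up from Ewan Gupta to Mona Ishikawa and back down to Celine Hoffmann: 2 + 3 = 5 links.

5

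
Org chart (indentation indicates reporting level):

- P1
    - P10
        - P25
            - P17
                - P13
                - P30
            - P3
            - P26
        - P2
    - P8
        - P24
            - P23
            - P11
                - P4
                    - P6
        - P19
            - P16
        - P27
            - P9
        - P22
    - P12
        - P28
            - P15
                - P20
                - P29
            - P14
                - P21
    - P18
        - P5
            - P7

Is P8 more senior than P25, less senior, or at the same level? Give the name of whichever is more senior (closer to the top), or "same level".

P8 is 1 level below P1; P25 is 2. P8 is higher.

P8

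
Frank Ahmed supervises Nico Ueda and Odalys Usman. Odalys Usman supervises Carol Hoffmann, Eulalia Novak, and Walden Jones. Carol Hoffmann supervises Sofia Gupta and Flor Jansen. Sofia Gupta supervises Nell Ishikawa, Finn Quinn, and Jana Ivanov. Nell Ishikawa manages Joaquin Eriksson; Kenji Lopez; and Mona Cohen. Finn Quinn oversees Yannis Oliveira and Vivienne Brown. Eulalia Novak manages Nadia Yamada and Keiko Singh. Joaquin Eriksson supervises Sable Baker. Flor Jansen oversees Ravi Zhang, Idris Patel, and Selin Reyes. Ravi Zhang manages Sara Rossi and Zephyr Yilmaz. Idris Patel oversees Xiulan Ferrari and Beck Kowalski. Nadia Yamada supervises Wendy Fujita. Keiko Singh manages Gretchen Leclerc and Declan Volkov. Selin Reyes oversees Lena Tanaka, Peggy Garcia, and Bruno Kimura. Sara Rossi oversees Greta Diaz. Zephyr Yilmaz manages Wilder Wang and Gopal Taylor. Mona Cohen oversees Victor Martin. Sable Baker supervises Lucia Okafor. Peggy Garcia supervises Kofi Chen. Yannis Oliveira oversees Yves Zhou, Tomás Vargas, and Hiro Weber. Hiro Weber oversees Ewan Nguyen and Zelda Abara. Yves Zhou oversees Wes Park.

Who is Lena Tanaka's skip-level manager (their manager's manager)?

Lena Tanaka reports to Selin Reyes, and Selin Reyes reports to Flor Jansen. So Lena Tanaka's skip-level manager is Flor Jansen.

Flor Jansen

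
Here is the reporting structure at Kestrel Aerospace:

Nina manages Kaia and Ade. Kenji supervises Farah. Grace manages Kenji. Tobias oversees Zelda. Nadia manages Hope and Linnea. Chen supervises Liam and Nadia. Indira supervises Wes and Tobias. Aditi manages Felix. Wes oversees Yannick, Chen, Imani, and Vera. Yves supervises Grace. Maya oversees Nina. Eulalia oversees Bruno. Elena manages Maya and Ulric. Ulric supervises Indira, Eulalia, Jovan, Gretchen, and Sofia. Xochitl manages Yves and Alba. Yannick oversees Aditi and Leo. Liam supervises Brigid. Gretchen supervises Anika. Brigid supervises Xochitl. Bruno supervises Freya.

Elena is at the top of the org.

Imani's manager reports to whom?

Imani reports to Wes, and Wes reports to Indira. So Imani's skip-level manager is Indira.

Indira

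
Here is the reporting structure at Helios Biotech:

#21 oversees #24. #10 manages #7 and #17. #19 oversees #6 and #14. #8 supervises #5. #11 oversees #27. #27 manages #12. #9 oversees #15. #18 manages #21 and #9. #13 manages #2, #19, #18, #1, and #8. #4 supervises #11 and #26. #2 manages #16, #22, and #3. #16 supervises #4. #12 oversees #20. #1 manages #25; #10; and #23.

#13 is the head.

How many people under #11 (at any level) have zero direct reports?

1

The only person in #11's organization with no one reporting to them is #20. That is 1.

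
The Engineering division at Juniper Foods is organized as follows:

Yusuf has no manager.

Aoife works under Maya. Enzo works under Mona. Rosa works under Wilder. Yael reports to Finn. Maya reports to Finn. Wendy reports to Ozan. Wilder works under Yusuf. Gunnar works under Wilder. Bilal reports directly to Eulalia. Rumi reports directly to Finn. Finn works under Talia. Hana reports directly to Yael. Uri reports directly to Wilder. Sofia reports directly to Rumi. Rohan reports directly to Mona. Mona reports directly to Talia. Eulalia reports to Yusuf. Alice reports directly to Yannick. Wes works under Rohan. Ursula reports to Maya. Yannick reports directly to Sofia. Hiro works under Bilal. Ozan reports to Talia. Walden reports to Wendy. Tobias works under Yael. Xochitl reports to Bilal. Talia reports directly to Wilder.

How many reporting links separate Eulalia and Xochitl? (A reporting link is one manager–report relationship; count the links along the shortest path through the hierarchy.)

Xochitl is in Eulalia's organization: the chain from Xochitl up to Eulalia is Xochitl → Bilal → Eulalia, which is 2 links.

2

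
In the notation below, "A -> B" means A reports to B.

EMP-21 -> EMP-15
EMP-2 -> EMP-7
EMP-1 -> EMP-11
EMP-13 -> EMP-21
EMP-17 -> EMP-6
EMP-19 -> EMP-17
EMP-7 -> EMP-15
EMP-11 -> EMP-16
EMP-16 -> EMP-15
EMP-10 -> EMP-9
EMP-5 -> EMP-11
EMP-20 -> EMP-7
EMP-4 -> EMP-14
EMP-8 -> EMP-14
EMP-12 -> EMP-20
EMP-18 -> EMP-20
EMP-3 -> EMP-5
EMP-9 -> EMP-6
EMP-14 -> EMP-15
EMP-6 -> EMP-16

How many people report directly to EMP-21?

EMP-21 directly manages EMP-13. That is 1 direct report.

1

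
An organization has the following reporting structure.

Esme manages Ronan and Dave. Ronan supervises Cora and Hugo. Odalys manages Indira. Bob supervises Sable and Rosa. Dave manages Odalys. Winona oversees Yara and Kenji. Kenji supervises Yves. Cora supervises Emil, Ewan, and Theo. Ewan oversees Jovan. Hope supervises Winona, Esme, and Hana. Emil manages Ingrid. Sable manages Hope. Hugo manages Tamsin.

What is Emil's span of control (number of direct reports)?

Emil directly manages Ingrid. That is 1 direct report.

1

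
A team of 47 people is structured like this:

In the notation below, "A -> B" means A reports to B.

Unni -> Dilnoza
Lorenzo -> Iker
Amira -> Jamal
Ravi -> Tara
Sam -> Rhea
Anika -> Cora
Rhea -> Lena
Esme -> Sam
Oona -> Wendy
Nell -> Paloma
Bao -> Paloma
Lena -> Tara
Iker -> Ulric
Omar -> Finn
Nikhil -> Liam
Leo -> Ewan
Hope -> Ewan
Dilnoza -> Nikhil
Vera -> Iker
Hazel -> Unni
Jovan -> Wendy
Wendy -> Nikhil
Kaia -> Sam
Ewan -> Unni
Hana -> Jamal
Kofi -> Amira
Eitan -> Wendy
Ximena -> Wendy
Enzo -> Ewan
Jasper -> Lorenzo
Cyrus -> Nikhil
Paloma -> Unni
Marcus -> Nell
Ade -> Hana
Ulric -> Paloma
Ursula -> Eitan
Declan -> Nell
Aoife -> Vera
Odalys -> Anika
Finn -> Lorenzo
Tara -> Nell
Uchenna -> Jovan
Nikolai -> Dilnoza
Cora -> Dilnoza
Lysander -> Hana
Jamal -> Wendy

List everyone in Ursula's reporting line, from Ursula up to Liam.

Ursula reports to Eitan. Eitan reports to Wendy. Wendy reports to Nikhil. Nikhil reports to Liam. Liam is at the top.

Ursula -> Eitan -> Wendy -> Nikhil -> Liam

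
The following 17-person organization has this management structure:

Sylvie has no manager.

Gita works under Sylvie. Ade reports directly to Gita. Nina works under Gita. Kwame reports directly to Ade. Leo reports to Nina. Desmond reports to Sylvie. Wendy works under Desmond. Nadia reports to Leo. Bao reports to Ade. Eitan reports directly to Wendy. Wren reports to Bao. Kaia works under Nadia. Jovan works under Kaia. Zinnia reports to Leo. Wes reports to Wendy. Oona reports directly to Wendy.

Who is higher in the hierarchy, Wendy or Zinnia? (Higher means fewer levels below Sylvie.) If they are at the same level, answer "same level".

Wendy is 2 levels below Sylvie; Zinnia is 4. Wendy is higher.

Wendy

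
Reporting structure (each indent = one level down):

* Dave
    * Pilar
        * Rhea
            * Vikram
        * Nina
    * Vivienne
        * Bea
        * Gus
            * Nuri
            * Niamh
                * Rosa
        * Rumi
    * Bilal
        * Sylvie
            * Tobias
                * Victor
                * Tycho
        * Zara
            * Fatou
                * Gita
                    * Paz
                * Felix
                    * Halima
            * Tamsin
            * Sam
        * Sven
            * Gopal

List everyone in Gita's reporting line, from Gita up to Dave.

Gita -> Fatou -> Zara -> Bilal -> Dave

Gita reports to Fatou. Fatou reports to Zara. Zara reports to Bilal. Bilal reports to Dave. Dave is at the top.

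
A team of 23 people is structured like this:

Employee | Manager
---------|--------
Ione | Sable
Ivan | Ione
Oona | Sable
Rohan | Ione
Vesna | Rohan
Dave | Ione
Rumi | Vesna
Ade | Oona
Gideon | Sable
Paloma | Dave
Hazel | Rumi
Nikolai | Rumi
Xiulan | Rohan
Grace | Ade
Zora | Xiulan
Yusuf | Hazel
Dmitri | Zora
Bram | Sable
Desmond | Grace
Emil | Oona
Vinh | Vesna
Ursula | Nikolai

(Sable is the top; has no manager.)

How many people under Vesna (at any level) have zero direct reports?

3

The people in Vesna's organization with no one reporting to them are Vinh, Ursula, Yusuf. That is 3.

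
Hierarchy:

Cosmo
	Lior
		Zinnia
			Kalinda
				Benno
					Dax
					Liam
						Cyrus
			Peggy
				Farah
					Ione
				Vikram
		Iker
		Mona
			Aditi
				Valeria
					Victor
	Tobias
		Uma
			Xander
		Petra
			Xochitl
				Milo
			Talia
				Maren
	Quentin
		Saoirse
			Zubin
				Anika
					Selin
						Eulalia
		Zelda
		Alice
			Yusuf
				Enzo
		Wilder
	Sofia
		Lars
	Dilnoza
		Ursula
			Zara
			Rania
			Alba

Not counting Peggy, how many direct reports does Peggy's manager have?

Peggy reports to Zinnia. Zinnia's other direct reports are Kalinda — 1 peer.

1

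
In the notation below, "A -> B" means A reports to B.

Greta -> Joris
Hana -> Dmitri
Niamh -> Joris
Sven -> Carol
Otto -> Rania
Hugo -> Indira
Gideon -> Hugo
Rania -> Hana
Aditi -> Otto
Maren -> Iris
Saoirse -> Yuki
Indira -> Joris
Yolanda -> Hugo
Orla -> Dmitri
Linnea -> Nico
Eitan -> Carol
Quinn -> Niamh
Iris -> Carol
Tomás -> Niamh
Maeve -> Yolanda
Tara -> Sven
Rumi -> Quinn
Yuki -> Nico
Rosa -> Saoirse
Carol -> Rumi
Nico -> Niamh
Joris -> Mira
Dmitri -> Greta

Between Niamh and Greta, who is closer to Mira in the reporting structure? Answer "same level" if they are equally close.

Both Niamh and Greta are 2 levels below Mira.

same level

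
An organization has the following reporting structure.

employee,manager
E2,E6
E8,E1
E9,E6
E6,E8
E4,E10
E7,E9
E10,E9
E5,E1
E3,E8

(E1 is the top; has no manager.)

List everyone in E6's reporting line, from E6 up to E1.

E6 reports to E8. E8 reports to E1. E1 is at the top.

E6 -> E8 -> E1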